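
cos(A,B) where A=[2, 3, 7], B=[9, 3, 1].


A·B = 2·9 + 3·3 + 7·1 = 34
‖A‖ = √62 = 7.874, ‖B‖ = √91 = 9.5394
cos = 34/(√62·√91) = 34/√5642 = 0.4526

0.4526


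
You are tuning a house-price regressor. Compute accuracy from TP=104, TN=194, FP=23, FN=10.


Accuracy = (TP+TN)/(TP+TN+FP+FN)
= (104+194)/(331)
= 298/331 = 90.03%

90.03%


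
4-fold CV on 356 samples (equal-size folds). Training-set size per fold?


Fold size = 356/4 = 89
Training per fold = 356 - 89 = 267

267


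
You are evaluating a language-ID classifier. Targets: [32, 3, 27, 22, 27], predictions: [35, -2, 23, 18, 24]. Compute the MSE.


Squared errors: (32-35)²=9, (3+ 2)²=25, (27-23)²=16, (22-18)²=16, (27-24)²=9
Sum = 75
MSE = 75/5 = 15

15


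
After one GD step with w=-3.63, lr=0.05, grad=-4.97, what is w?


w_new = w - α·∇
= -3.63 - 0.05·-4.97
= -3.63 + 0.2485
= -3.3815

-3.3815


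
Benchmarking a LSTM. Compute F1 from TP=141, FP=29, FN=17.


Precision = 141/170 = 0.8294
Recall = 141/158 = 0.8924
F1 = 2·P·R/(P+R) = 2·TP/(2·TP+FP+FN) = 282/(282+29+17) = 282/328 = 0.8598

0.8598


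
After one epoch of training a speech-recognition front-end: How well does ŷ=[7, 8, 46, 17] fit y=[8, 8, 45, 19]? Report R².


ȳ = 20
SS_res = Σ(y-ŷ)² = 6
SS_tot = Σ(y-ȳ)² = 914
R² = 1 - SS_res/SS_tot = 1 - 0.0066 = 0.9934

0.9934


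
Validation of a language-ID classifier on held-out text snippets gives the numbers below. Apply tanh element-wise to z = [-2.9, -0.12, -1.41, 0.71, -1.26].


tanh(-2.9) = -0.994
tanh(-0.12) = -0.1194
tanh(-1.41) = -0.8875
tanh(0.71) = 0.6107
tanh(-1.26) = -0.8511
result = [-0.994, -0.1194, -0.8875, 0.6107, -0.8511]

[-0.994, -0.1194, -0.8875, 0.6107, -0.8511]


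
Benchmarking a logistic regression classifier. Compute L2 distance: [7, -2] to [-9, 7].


d = √((7+ 9)² + (-2-7)²)
  = √(256 + 81)
  = √337 = 18.3576

18.3576


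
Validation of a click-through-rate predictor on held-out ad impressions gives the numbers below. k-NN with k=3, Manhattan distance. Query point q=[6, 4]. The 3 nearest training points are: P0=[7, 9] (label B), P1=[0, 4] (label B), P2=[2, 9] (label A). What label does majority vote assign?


d(q,P0) = 6  (label B)
d(q,P1) = 6  (label B)
d(q,P2) = 9  (label A)
Votes: A=1, B=2
Majority → B

B


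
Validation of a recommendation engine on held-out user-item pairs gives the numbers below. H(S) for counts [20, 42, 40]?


Probabilities: [20/102, 42/102, 40/102] ≈ [0.1961, 0.4118, 0.3922]
H = -((20/102)·log₂(20/102) + (42/102)·log₂(42/102) + (40/102)·log₂(40/102))
  = 1.5176 bits

1.5176 bits


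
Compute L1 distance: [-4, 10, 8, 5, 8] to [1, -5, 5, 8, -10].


d = |-4-1| + |10+ 5| + |8-5| + |5-8| + |8+ 10|
  = 5 + 15 + 3 + 3 + 18
  = 44

44


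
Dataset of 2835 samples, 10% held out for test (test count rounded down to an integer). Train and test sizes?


Test = ⌊2835·10/100⌋ = 283
Train = 2835 - 283 = 2552

Train: 2552, Test: 283


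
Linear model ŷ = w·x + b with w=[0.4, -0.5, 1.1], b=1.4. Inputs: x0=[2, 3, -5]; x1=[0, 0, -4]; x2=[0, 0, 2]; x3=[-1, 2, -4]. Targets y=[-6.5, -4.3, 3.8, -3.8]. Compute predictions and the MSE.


ŷ0 = (0.4)·(2) + (-0.5)·(3) + (1.1)·(-5) + 1.4 = -4.8
ŷ1 = (0.4)·(0) + (-0.5)·(0) + (1.1)·(-4) + 1.4 = -3.0
ŷ2 = (0.4)·(0) + (-0.5)·(0) + (1.1)·(2) + 1.4 = 3.6
ŷ3 = (0.4)·(-1) + (-0.5)·(2) + (1.1)·(-4) + 1.4 = -4.4
errors² = [2.89, 1.69, 0.04, 0.36]
MSE = 4.9800/4 = 1.245

1.245


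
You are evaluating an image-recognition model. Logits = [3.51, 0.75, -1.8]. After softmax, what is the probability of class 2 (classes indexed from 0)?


Exponentials: e^3.51=33.4483, e^0.75=2.117, e^-1.8=0.1653
Sum = 35.7306
Softmax = [0.9361, 0.0592, 0.0046]
p[2] = 0.1653/35.7306 = 0.0046

0.0046


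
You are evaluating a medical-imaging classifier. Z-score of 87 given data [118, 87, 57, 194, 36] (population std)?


μ = 98.4, σ = 55.2471
z = (87 - 98.4)/55.2471 = -0.2063

-0.2063


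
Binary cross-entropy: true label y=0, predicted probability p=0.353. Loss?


BCE = -[y·ln(p) + (1-y)·ln(1-p)]
= -0 - 1·ln(1-0.353)
= -ln(0.647) = 0.4354

0.4354


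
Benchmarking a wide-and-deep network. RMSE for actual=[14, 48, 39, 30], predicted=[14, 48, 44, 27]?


MSE = 34/4 = 8.5
RMSE = √(34/4) = 2.9155

2.9155


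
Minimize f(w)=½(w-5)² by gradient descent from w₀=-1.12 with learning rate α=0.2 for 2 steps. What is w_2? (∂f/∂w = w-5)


step 1: grad = -1.12-5 = -6.12; w = -1.12 - 0.2·(-6.12) = 0.104
step 2: grad = 0.104-5 = -4.896; w = 0.104 - 0.2·(-4.896) = 1.0832

1.0832


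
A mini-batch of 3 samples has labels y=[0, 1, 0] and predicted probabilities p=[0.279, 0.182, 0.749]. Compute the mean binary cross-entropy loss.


L[0] = -ln(1-0.279) = -ln(0.721) = 0.3271
L[1] = -ln(0.182) = 1.7037
L[2] = -ln(1-0.749) = -ln(0.251) = 1.3823
mean = (0.3271 + 1.7037 + 1.3823)/3 = 1.1377

1.1377


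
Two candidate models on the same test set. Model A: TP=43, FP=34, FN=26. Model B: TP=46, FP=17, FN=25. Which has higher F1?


Model A: P=43/77=0.5584, R=43/69=0.6232, F1=2PR/(P+R)=2TP/(2TP+FP+FN)=86/146=0.589
Model B: P=46/63=0.7302, R=46/71=0.6479, F1=2PR/(P+R)=2TP/(2TP+FP+FN)=92/134=0.6866
0.589 < 0.6866 → Model B

Model B


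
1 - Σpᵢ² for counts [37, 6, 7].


Probabilities: [37/50, 6/50, 7/50] ≈ [0.74, 0.12, 0.14]
Σpᵢ² = (1369 + 36 + 49)/50² = 1454/2500
Gini = 1 - Σpᵢ² = 1 - 1454/2500 = 0.4184

0.4184


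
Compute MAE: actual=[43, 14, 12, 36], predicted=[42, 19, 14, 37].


Absolute errors: |43-42|=1, |14-19|=5, |12-14|=2, |36-37|=1
Sum = 9
MAE = 9/4 = 9/4

9/4


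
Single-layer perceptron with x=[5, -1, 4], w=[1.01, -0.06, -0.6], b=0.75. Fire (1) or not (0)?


z = (5)·(1.01) + (-1)·(-0.06) + (4)·(-0.6) + 0.75
  = 3.46
step(z) = 1 (z≥0)

1


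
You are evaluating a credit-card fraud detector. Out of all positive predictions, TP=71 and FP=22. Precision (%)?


Precision = TP/(TP+FP)
= 71/(71+22)
= 71/93 = 76.34%

76.34%


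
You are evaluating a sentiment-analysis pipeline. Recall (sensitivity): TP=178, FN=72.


Recall = TP/(TP+FN)
= 178/(178+72)
= 178/250 = 71.2%

71.2%


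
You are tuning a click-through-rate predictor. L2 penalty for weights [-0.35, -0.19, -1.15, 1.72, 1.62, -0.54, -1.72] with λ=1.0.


‖w‖₂² = (-0.35)² + (-0.19)² + (-1.15)² + (1.72)² + (1.62)² + (-0.54)² + (-1.72)²
     = 0.1225 + 0.0361 + 1.3225 + 2.9584 + 2.6244 + 0.2916 + 2.9584
     = 10.3139
λ·‖w‖₂² = 1.0·10.3139 = 10.3139

10.3139


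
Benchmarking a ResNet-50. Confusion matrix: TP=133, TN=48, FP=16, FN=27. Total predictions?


Total = TP + TN + FP + FN
= 133 + 48 + 16 + 27
= 224
(Predicted positive: 149, predicted negative: 75)

224


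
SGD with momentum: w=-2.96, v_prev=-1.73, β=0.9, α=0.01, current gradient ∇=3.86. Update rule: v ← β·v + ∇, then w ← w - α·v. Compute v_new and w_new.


v_new = 0.9·-1.73 + 3.86 = -1.557 + 3.86 = 2.303
w_new = -2.96 - 0.01·2.303 = -2.96 - 0.02303 = -2.98303

v_new=2.303, w_new=-2.98303


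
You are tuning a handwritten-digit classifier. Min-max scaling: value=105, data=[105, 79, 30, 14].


min=14, max=105
(105-14)/(105-14) = 91/91 = 1.0

1.0


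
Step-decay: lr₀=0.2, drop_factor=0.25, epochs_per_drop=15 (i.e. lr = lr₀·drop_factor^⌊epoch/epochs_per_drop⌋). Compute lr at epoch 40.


n_drops = ⌊40/15⌋ = 2
lr = 0.2·0.25^2 = 0.2·0.0625 = 0.0125

0.0125


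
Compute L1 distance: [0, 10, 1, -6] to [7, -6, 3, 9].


d = |0-7| + |10+ 6| + |1-3| + |-6-9|
  = 7 + 16 + 2 + 15
  = 40

40


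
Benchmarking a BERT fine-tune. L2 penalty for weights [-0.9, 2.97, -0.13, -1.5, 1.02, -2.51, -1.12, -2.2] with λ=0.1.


‖w‖₂² = (-0.9)² + (2.97)² + (-0.13)² + (-1.5)² + (1.02)² + (-2.51)² + (-1.12)² + (-2.2)²
     = 0.81 + 8.8209 + 0.0169 + 2.25 + 1.0404 + 6.3001 + 1.2544 + 4.84
     = 25.3327
λ·‖w‖₂² = 0.1·25.3327 = 2.53327

2.53327


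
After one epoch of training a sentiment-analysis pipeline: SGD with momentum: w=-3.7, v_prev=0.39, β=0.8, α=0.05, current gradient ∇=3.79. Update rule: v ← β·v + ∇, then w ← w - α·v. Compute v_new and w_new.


v_new = 0.8·0.39 + 3.79 = 0.312 + 3.79 = 4.102
w_new = -3.7 - 0.05·4.102 = -3.7 - 0.2051 = -3.9051

v_new=4.102, w_new=-3.9051


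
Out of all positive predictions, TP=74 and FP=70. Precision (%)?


Precision = TP/(TP+FP)
= 74/(74+70)
= 74/144 = 51.39%

51.39%


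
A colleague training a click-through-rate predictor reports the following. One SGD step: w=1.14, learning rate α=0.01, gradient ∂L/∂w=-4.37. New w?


w_new = w - α·∇
= 1.14 - 0.01·-4.37
= 1.14 + 0.0437
= 1.1837

1.1837


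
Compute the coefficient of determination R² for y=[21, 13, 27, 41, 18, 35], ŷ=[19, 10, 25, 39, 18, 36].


ȳ = 25.8333
SS_res = Σ(y-ŷ)² = 22
SS_tot = Σ(y-ȳ)² = 564.83
R² = 1 - SS_res/SS_tot = 1 - 0.0389 = 0.9611

0.9611


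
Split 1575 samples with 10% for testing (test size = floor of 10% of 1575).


Test = ⌊1575·10/100⌋ = 157
Train = 1575 - 157 = 1418

Train: 1418, Test: 157


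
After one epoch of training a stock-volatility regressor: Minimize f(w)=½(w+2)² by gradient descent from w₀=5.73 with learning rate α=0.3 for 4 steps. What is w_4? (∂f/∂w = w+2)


step 1: grad = 5.73+2 = 7.73; w = 5.73 - 0.3·(7.73) = 3.411
step 2: grad = 3.411+2 = 5.411; w = 3.411 - 0.3·(5.411) = 1.7877
step 3: grad = 1.7877+2 = 3.7877; w = 1.7877 - 0.3·(3.7877) = 0.65139
step 4: grad = 0.65139+2 = 2.65139; w = 0.65139 - 0.3·(2.65139) = -0.144027

-0.144027


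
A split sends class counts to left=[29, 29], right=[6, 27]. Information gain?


Parent = [35, 56], H_parent = 0.9612
H_left = 1 (n=58), H_right = 0.684 (n=33)
H_children = (58/91)·1 + (33/91)·0.684 = 0.8854
IG = 0.9612 - 0.8854 = 0.0758

0.0758


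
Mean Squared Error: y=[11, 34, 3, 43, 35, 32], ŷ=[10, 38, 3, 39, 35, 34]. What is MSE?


Squared errors: (11-10)²=1, (34-38)²=16, (3-3)²=0, (43-39)²=16, (35-35)²=0, (32-34)²=4
Sum = 37
MSE = 37/6 = 37/6

37/6


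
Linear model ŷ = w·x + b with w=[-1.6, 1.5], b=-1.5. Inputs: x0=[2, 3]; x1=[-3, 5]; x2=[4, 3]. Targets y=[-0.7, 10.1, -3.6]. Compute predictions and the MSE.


ŷ0 = (-1.6)·(2) + (1.5)·(3) - 1.5 = -0.2
ŷ1 = (-1.6)·(-3) + (1.5)·(5) - 1.5 = 10.8
ŷ2 = (-1.6)·(4) + (1.5)·(3) - 1.5 = -3.4
errors² = [0.25, 0.49, 0.04]
MSE = 0.7800/3 = 0.26

0.26


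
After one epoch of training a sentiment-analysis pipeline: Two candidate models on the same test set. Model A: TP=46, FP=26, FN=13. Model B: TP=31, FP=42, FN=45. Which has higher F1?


Model A: P=46/72=0.6389, R=46/59=0.7797, F1=2PR/(P+R)=2TP/(2TP+FP+FN)=92/131=0.7023
Model B: P=31/73=0.4247, R=31/76=0.4079, F1=2PR/(P+R)=2TP/(2TP+FP+FN)=62/149=0.4161
0.7023 > 0.4161 → Model A

Model A


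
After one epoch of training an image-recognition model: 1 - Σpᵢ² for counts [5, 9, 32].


Probabilities: [5/46, 9/46, 32/46] ≈ [0.1087, 0.1957, 0.6957]
Σpᵢ² = (25 + 81 + 1024)/46² = 1130/2116
Gini = 1 - Σpᵢ² = 1 - 1130/2116 = 0.466

0.466


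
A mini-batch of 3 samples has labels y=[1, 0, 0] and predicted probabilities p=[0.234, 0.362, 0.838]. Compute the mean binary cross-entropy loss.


L[0] = -ln(0.234) = 1.4524
L[1] = -ln(1-0.362) = -ln(0.638) = 0.4494
L[2] = -ln(1-0.838) = -ln(0.162) = 1.8202
mean = (1.4524 + 0.4494 + 1.8202)/3 = 1.2407

1.2407


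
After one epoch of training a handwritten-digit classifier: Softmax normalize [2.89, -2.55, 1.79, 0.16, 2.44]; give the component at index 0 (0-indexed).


Exponentials: e^2.89=17.9933, e^-2.55=0.0781, e^1.79=5.9895, e^0.16=1.1735, e^2.44=11.473
Sum = 36.7074
Softmax = [0.4902, 0.0021, 0.1632, 0.032, 0.3126]
p[0] = 17.9933/36.7074 = 0.4902

0.4902


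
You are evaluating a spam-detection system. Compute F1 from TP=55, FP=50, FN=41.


Precision = 55/105 = 0.5238
Recall = 55/96 = 0.5729
F1 = 2·P·R/(P+R) = 2·TP/(2·TP+FP+FN) = 110/(110+50+41) = 110/201 = 0.5473

0.5473


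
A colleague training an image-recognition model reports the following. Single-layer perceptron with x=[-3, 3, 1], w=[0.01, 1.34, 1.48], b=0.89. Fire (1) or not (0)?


z = (-3)·(0.01) + (3)·(1.34) + (1)·(1.48) + 0.89
  = 6.36
step(z) = 1 (z≥0)

1


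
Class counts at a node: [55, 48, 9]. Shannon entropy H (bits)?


Probabilities: [55/112, 48/112, 9/112] ≈ [0.4911, 0.4286, 0.0804]
H = -((55/112)·log₂(55/112) + (48/112)·log₂(48/112) + (9/112)·log₂(9/112))
  = 1.32 bits

1.32 bits


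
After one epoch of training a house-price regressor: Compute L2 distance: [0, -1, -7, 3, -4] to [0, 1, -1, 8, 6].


d = √((0-0)² + (-1-1)² + (-7+ 1)² + (3-8)² + (-4-6)²)
  = √(0 + 4 + 36 + 25 + 100)
  = √165 = 12.8452

12.8452


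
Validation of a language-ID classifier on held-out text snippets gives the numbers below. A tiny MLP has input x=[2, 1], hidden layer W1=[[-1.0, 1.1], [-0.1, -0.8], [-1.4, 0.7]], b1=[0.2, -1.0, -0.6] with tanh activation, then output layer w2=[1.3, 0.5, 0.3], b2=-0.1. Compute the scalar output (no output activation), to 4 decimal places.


z1[0] = (-1.0)·(2) + (1.1)·(1) + 0.2 = -0.7
z1[1] = (-0.1)·(2) + (-0.8)·(1) - 1.0 = -2.0
z1[2] = (-1.4)·(2) + (0.7)·(1) - 0.6 = -2.7
h = tanh(z1) = [-0.6044, -0.964, -0.991]
output = (1.3)·(-0.6044) + (0.5)·(-0.964) + (0.3)·(-0.991) - 0.1 = -1.665

-1.665


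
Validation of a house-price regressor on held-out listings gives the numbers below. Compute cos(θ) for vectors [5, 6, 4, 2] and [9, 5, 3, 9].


A·B = 5·9 + 6·5 + 4·3 + 2·9 = 105
‖A‖ = √81 = 9, ‖B‖ = √196 = 14
cos = 105/(√81·√196) = 105/√15876 = 0.8333

0.8333


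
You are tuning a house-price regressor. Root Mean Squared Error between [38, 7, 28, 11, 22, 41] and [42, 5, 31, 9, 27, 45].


MSE = 74/6 = 12.3333
RMSE = √(74/6) = 3.5119

3.5119


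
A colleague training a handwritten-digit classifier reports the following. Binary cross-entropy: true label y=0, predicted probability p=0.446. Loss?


BCE = -[y·ln(p) + (1-y)·ln(1-p)]
= -0 - 1·ln(1-0.446)
= -ln(0.554) = 0.5906

0.5906


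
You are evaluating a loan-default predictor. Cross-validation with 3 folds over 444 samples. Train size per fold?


Fold size = 444/3 = 148
Training per fold = 444 - 148 = 296

296


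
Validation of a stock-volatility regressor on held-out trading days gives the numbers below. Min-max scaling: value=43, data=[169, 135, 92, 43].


min=43, max=169
(43-43)/(169-43) = 0/126 = 0.0

0.0


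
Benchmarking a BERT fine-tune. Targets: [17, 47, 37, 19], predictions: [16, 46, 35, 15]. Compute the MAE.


Absolute errors: |17-16|=1, |47-46|=1, |37-35|=2, |19-15|=4
Sum = 8
MAE = 8/4 = 2

2


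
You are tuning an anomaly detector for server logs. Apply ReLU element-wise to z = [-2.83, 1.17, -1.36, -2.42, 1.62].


ReLU(-2.83) = max(0, -2.83) = 0.0
ReLU(1.17) = max(0, 1.17) = 1.17
ReLU(-1.36) = max(0, -1.36) = 0.0
ReLU(-2.42) = max(0, -2.42) = 0.0
ReLU(1.62) = max(0, 1.62) = 1.62
result = [0.0, 1.17, 0.0, 0.0, 1.62]

[0.0, 1.17, 0.0, 0.0, 1.62]


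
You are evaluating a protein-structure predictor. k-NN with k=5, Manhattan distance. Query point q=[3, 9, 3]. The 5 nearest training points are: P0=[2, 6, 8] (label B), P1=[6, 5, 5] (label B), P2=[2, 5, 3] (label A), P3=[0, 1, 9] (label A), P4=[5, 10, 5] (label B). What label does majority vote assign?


d(q,P0) = 9  (label B)
d(q,P1) = 9  (label B)
d(q,P2) = 5  (label A)
d(q,P3) = 17  (label A)
d(q,P4) = 5  (label B)
Votes: A=2, B=3
Majority → B

B


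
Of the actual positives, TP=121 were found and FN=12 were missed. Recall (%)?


Recall = TP/(TP+FN)
= 121/(121+12)
= 121/133 = 90.98%

90.98%


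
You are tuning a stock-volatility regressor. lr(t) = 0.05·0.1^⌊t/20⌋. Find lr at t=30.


n_drops = ⌊30/20⌋ = 1
lr = 0.05·0.1^1 = 0.05·0.1 = 0.005

0.005


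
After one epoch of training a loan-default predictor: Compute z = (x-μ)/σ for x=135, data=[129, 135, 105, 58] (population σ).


μ = 106.75, σ = 30.3016
z = (135 - 106.75)/30.3016 = 0.9323

0.9323


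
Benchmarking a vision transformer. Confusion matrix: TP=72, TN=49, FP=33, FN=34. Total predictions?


Total = TP + TN + FP + FN
= 72 + 49 + 33 + 34
= 188
(Predicted positive: 105, predicted negative: 83)

188


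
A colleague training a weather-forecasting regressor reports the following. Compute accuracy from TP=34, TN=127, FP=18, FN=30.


Accuracy = (TP+TN)/(TP+TN+FP+FN)
= (34+127)/(209)
= 161/209 = 77.03%

77.03%


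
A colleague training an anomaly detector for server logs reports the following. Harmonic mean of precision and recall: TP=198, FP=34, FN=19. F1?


Precision = 198/232 = 0.8534
Recall = 198/217 = 0.9124
F1 = 2·P·R/(P+R) = 2·TP/(2·TP+FP+FN) = 396/(396+34+19) = 396/449 = 0.882

0.882


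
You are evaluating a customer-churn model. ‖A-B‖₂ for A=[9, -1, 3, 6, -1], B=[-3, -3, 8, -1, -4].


d = √((9+ 3)² + (-1+ 3)² + (3-8)² + (6+ 1)² + (-1+ 4)²)
  = √(144 + 4 + 25 + 49 + 9)
  = √231 = 15.1987

15.1987


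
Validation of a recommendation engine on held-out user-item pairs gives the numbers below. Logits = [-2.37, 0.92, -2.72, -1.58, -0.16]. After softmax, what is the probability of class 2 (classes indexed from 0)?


Exponentials: e^-2.37=0.0935, e^0.92=2.5093, e^-2.72=0.0659, e^-1.58=0.206, e^-0.16=0.8521
Sum = 3.7268
Softmax = [0.0251, 0.6733, 0.0177, 0.0553, 0.2287]
p[2] = 0.0659/3.7268 = 0.0177

0.0177


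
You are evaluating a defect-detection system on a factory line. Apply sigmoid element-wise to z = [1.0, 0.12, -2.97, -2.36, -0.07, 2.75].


σ(1.0) = 1/(1+e^-1.0) = 0.7311
σ(0.12) = 1/(1+e^-0.12) = 0.53
σ(-2.97) = 1/(1+e^2.97) = 0.0488
σ(-2.36) = 1/(1+e^2.36) = 0.0863
σ(-0.07) = 1/(1+e^0.07) = 0.4825
σ(2.75) = 1/(1+e^-2.75) = 0.9399
result = [0.7311, 0.53, 0.0488, 0.0863, 0.4825, 0.9399]

[0.7311, 0.53, 0.0488, 0.0863, 0.4825, 0.9399]


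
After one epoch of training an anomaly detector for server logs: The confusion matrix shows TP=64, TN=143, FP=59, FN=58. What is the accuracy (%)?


Accuracy = (TP+TN)/(TP+TN+FP+FN)
= (64+143)/(324)
= 207/324 = 63.89%

63.89%


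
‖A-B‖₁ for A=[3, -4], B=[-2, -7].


d = |3+ 2| + |-4+ 7|
  = 5 + 3
  = 8

8


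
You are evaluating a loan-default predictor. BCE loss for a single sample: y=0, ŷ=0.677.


BCE = -[y·ln(p) + (1-y)·ln(1-p)]
= -0 - 1·ln(1-0.677)
= -ln(0.323) = 1.1301

1.1301


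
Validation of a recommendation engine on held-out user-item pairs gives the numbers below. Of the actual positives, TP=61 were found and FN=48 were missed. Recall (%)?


Recall = TP/(TP+FN)
= 61/(61+48)
= 61/109 = 55.96%

55.96%


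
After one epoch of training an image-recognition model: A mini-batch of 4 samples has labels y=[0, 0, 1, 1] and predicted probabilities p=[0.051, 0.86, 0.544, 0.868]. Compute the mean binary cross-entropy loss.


L[0] = -ln(1-0.051) = -ln(0.949) = 0.0523
L[1] = -ln(1-0.86) = -ln(0.14) = 1.9661
L[2] = -ln(0.544) = 0.6088
L[3] = -ln(0.868) = 0.1416
mean = (0.0523 + 1.9661 + 0.6088 + 0.1416)/4 = 0.6922

0.6922


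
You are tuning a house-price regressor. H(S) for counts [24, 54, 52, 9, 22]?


Probabilities: [24/161, 54/161, 52/161, 9/161, 22/161] ≈ [0.1491, 0.3354, 0.323, 0.0559, 0.1366]
H = -((24/161)·log₂(24/161) + (54/161)·log₂(54/161) + (52/161)·log₂(52/161) + (9/161)·log₂(9/161) + (22/161)·log₂(22/161))
  = 2.0895 bits

2.0895 bits


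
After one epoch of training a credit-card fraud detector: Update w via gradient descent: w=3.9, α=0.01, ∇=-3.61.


w_new = w - α·∇
= 3.9 - 0.01·-3.61
= 3.9 + 0.0361
= 3.9361

3.9361


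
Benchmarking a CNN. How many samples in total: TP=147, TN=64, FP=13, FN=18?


Total = TP + TN + FP + FN
= 147 + 64 + 13 + 18
= 242
(Predicted positive: 160, predicted negative: 82)

242


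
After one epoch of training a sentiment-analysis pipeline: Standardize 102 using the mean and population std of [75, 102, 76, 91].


μ = 86, σ = 11.2027
z = (102 - 86)/11.2027 = 1.4282

1.4282


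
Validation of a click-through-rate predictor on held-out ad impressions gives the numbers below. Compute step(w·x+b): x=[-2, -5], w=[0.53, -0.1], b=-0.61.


z = (-2)·(0.53) + (-5)·(-0.1) - 0.61
  = -1.17
step(z) = 0 (z<0)

0


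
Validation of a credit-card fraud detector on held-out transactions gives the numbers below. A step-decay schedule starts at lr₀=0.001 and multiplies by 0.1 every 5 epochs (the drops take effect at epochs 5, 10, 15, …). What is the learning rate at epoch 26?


n_drops = ⌊26/5⌋ = 5
lr = 0.001·0.1^5 = 0.001·0.00001 = 0.00000001

0.00000001


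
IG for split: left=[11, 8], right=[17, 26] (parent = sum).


Parent = [28, 34], H_parent = 0.9932
H_left = 0.9819 (n=19), H_right = 0.9682 (n=43)
H_children = (19/62)·0.9819 + (43/62)·0.9682 = 0.9724
IG = 0.9932 - 0.9724 = 0.0208

0.0208


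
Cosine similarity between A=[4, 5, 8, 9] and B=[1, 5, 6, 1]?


A·B = 4·1 + 5·5 + 8·6 + 9·1 = 86
‖A‖ = √186 = 13.6382, ‖B‖ = √63 = 7.9373
cos = 86/(√186·√63) = 86/√11718 = 0.7945

0.7945


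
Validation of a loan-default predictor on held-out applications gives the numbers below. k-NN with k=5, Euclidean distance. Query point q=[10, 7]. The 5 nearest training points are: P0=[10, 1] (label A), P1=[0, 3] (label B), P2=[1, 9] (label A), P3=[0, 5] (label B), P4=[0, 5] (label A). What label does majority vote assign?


d(q,P0) = 6.0  (label A)
d(q,P1) = 10.7703  (label B)
d(q,P2) = 9.2195  (label A)
d(q,P3) = 10.198  (label B)
d(q,P4) = 10.198  (label A)
Votes: A=3, B=2
Majority → A

A


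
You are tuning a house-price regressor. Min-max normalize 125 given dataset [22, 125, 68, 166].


min=22, max=166
(125-22)/(166-22) = 103/144 = 0.7153

0.7153


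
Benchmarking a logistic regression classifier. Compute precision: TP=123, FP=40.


Precision = TP/(TP+FP)
= 123/(123+40)
= 123/163 = 75.46%

75.46%


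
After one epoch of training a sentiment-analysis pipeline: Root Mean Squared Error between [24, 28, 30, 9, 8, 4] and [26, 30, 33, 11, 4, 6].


MSE = 41/6 = 6.8333
RMSE = √(41/6) = 2.6141

2.6141


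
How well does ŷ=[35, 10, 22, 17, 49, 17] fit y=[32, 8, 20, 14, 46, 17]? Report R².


ȳ = 22.8333
SS_res = Σ(y-ŷ)² = 35
SS_tot = Σ(y-ȳ)² = 960.83
R² = 1 - SS_res/SS_tot = 1 - 0.0364 = 0.9636

0.9636


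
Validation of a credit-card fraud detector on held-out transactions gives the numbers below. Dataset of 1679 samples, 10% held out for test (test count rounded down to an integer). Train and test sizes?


Test = ⌊1679·10/100⌋ = 167
Train = 1679 - 167 = 1512

Train: 1512, Test: 167


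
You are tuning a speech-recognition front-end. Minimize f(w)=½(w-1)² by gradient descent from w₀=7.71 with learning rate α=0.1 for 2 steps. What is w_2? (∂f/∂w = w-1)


step 1: grad = 7.71-1 = 6.71; w = 7.71 - 0.1·(6.71) = 7.039
step 2: grad = 7.039-1 = 6.039; w = 7.039 - 0.1·(6.039) = 6.4351

6.4351


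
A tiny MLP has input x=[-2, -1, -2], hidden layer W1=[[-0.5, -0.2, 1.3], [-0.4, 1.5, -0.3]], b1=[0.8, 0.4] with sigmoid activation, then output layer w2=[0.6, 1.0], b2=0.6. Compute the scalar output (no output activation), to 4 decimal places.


z1[0] = (-0.5)·(-2) + (-0.2)·(-1) + (1.3)·(-2) + 0.8 = -0.6
z1[1] = (-0.4)·(-2) + (1.5)·(-1) + (-0.3)·(-2) + 0.4 = 0.3
h = sigmoid(z1) = [0.3543, 0.5744]
output = (0.6)·(0.3543) + (1.0)·(0.5744) + 0.6 = 1.387

1.387


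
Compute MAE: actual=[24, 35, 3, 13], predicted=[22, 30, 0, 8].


Absolute errors: |24-22|=2, |35-30|=5, |3-0|=3, |13-8|=5
Sum = 15
MAE = 15/4 = 15/4

15/4


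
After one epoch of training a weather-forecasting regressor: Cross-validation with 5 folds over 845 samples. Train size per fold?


Fold size = 845/5 = 169
Training per fold = 845 - 169 = 676

676


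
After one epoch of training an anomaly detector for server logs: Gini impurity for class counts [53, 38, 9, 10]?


Probabilities: [53/110, 38/110, 9/110, 10/110] ≈ [0.4818, 0.3455, 0.0818, 0.0909]
Σpᵢ² = (2809 + 1444 + 81 + 100)/110² = 4434/12100
Gini = 1 - Σpᵢ² = 1 - 4434/12100 = 0.6336

0.6336


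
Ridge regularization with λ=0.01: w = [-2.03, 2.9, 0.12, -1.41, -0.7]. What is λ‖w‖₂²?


‖w‖₂² = (-2.03)² + (2.9)² + (0.12)² + (-1.41)² + (-0.7)²
     = 4.1209 + 8.41 + 0.0144 + 1.9881 + 0.49
     = 15.0234
λ·‖w‖₂² = 0.01·15.0234 = 0.150234

0.150234


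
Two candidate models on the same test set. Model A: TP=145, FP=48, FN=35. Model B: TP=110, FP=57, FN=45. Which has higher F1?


Model A: P=145/193=0.7513, R=145/180=0.8056, F1=2PR/(P+R)=2TP/(2TP+FP+FN)=290/373=0.7775
Model B: P=110/167=0.6587, R=110/155=0.7097, F1=2PR/(P+R)=2TP/(2TP+FP+FN)=220/322=0.6832
0.7775 > 0.6832 → Model A

Model A


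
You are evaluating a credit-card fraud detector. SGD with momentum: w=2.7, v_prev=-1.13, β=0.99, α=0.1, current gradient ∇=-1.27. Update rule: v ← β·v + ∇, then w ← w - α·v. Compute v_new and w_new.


v_new = 0.99·-1.13 - 1.27 = -1.1187 - 1.27 = -2.3887
w_new = 2.7 - 0.1·-2.3887 = 2.7 + 0.23887 = 2.93887

v_new=-2.3887, w_new=2.93887


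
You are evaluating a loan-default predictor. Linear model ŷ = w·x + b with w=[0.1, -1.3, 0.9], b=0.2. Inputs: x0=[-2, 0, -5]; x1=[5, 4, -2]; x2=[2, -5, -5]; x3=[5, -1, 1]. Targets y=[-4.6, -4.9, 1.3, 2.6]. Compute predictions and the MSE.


ŷ0 = (0.1)·(-2) + (-1.3)·(0) + (0.9)·(-5) + 0.2 = -4.5
ŷ1 = (0.1)·(5) + (-1.3)·(4) + (0.9)·(-2) + 0.2 = -6.3
ŷ2 = (0.1)·(2) + (-1.3)·(-5) + (0.9)·(-5) + 0.2 = 2.4
ŷ3 = (0.1)·(5) + (-1.3)·(-1) + (0.9)·(1) + 0.2 = 2.9
errors² = [0.01, 1.96, 1.21, 0.09]
MSE = 3.2700/4 = 0.8175

0.8175


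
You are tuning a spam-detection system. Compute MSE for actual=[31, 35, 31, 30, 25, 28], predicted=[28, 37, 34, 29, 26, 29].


Squared errors: (31-28)²=9, (35-37)²=4, (31-34)²=9, (30-29)²=1, (25-26)²=1, (28-29)²=1
Sum = 25
MSE = 25/6 = 25/6

25/6


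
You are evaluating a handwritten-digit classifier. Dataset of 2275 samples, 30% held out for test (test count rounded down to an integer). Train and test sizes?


Test = ⌊2275·30/100⌋ = 682
Train = 2275 - 682 = 1593

Train: 1593, Test: 682


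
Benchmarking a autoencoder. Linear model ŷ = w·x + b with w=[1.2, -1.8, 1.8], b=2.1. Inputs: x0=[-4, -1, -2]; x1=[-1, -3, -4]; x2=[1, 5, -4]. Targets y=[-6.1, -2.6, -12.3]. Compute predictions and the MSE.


ŷ0 = (1.2)·(-4) + (-1.8)·(-1) + (1.8)·(-2) + 2.1 = -4.5
ŷ1 = (1.2)·(-1) + (-1.8)·(-3) + (1.8)·(-4) + 2.1 = -0.9
ŷ2 = (1.2)·(1) + (-1.8)·(5) + (1.8)·(-4) + 2.1 = -12.9
errors² = [2.56, 2.89, 0.36]
MSE = 5.8100/3 = 1.9367

1.9367


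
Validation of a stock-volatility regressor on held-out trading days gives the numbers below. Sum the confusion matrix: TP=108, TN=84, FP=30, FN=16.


Total = TP + TN + FP + FN
= 108 + 84 + 30 + 16
= 238
(Predicted positive: 138, predicted negative: 100)

238


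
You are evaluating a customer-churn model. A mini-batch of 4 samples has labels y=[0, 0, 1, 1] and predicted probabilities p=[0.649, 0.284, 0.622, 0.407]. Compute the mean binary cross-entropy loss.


L[0] = -ln(1-0.649) = -ln(0.351) = 1.047
L[1] = -ln(1-0.284) = -ln(0.716) = 0.3341
L[2] = -ln(0.622) = 0.4748
L[3] = -ln(0.407) = 0.8989
mean = (1.047 + 0.3341 + 0.4748 + 0.8989)/4 = 0.6887

0.6887


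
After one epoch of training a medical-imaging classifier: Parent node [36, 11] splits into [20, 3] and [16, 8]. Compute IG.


Parent = [36, 11], H_parent = 0.785
H_left = 0.5586 (n=23), H_right = 0.9183 (n=24)
H_children = (23/47)·0.5586 + (24/47)·0.9183 = 0.7423
IG = 0.785 - 0.7423 = 0.0427

0.0427


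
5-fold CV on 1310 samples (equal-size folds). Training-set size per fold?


Fold size = 1310/5 = 262
Training per fold = 1310 - 262 = 1048

1048


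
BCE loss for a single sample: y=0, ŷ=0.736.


BCE = -[y·ln(p) + (1-y)·ln(1-p)]
= -0 - 1·ln(1-0.736)
= -ln(0.264) = 1.3318

1.3318


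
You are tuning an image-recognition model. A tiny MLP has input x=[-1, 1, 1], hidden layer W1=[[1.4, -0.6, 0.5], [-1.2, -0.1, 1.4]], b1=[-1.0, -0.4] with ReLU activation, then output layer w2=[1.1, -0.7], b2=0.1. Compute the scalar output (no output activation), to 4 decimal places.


z1[0] = (1.4)·(-1) + (-0.6)·(1) + (0.5)·(1) - 1.0 = -2.5
z1[1] = (-1.2)·(-1) + (-0.1)·(1) + (1.4)·(1) - 0.4 = 2.1
h = ReLU(z1) = [0.0, 2.1]
output = (1.1)·(0.0) + (-0.7)·(2.1) + 0.1 = -1.37

-1.37


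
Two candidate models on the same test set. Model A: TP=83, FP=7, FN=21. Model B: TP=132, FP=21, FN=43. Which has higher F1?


Model A: P=83/90=0.9222, R=83/104=0.7981, F1=2PR/(P+R)=2TP/(2TP+FP+FN)=166/194=0.8557
Model B: P=132/153=0.8627, R=132/175=0.7543, F1=2PR/(P+R)=2TP/(2TP+FP+FN)=264/328=0.8049
0.8557 > 0.8049 → Model A

Model A


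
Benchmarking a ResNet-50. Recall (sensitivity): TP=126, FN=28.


Recall = TP/(TP+FN)
= 126/(126+28)
= 126/154 = 81.82%

81.82%


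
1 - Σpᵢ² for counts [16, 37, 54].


Probabilities: [16/107, 37/107, 54/107] ≈ [0.1495, 0.3458, 0.5047]
Σpᵢ² = (256 + 1369 + 2916)/107² = 4541/11449
Gini = 1 - Σpᵢ² = 1 - 4541/11449 = 0.6034

0.6034


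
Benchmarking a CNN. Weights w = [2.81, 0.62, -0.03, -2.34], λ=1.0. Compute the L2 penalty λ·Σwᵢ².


‖w‖₂² = (2.81)² + (0.62)² + (-0.03)² + (-2.34)²
     = 7.8961 + 0.3844 + 0.0009 + 5.4756
     = 13.757
λ·‖w‖₂² = 1.0·13.757 = 13.757

13.757


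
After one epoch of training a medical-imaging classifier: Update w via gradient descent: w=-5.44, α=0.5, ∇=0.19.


w_new = w - α·∇
= -5.44 - 0.5·0.19
= -5.44 - 0.095
= -5.535

-5.535


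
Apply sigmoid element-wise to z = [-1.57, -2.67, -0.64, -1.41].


σ(-1.57) = 1/(1+e^1.57) = 0.1722
σ(-2.67) = 1/(1+e^2.67) = 0.0648
σ(-0.64) = 1/(1+e^0.64) = 0.3452
σ(-1.41) = 1/(1+e^1.41) = 0.1962
result = [0.1722, 0.0648, 0.3452, 0.1962]

[0.1722, 0.0648, 0.3452, 0.1962]


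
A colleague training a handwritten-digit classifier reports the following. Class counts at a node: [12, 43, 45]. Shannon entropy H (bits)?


Probabilities: [12/100, 43/100, 45/100] ≈ [0.12, 0.43, 0.45]
H = -((12/100)·log₂(12/100) + (43/100)·log₂(43/100) + (45/100)·log₂(45/100))
  = 1.409 bits

1.409 bits


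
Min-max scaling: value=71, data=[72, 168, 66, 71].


min=66, max=168
(71-66)/(168-66) = 5/102 = 0.049

0.049


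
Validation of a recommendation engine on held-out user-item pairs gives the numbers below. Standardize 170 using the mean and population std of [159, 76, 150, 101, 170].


μ = 131.2, σ = 36.3065
z = (170 - 131.2)/36.3065 = 1.0687

1.0687


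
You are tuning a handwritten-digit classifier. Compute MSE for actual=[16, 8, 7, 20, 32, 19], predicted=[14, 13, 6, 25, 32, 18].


Squared errors: (16-14)²=4, (8-13)²=25, (7-6)²=1, (20-25)²=25, (32-32)²=0, (19-18)²=1
Sum = 56
MSE = 56/6 = 28/3

28/3


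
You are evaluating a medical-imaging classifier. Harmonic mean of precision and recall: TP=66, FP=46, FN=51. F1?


Precision = 66/112 = 0.5893
Recall = 66/117 = 0.5641
F1 = 2·P·R/(P+R) = 2·TP/(2·TP+FP+FN) = 132/(132+46+51) = 132/229 = 0.5764

0.5764


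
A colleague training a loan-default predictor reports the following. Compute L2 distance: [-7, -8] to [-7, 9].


d = √((-7+ 7)² + (-8-9)²)
  = √(0 + 289)
  = √289 = 17.0

17.0


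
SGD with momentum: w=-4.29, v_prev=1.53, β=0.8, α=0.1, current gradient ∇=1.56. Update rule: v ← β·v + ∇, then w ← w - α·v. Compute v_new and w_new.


v_new = 0.8·1.53 + 1.56 = 1.224 + 1.56 = 2.784
w_new = -4.29 - 0.1·2.784 = -4.29 - 0.2784 = -4.5684

v_new=2.784, w_new=-4.5684


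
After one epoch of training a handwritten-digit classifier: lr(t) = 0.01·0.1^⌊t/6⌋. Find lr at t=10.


n_drops = ⌊10/6⌋ = 1
lr = 0.01·0.1^1 = 0.01·0.1 = 0.001

0.001


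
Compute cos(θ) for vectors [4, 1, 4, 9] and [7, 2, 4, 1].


A·B = 4·7 + 1·2 + 4·4 + 9·1 = 55
‖A‖ = √114 = 10.6771, ‖B‖ = √70 = 8.3666
cos = 55/(√114·√70) = 55/√7980 = 0.6157

0.6157


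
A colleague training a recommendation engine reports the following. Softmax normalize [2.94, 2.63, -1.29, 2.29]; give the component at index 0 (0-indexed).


Exponentials: e^2.94=18.9158, e^2.63=13.8738, e^-1.29=0.2753, e^2.29=9.8749
Sum = 42.9398
Softmax = [0.4405, 0.3231, 0.0064, 0.23]
p[0] = 18.9158/42.9398 = 0.4405

0.4405


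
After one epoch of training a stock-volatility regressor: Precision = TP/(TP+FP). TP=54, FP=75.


Precision = TP/(TP+FP)
= 54/(54+75)
= 54/129 = 41.86%

41.86%


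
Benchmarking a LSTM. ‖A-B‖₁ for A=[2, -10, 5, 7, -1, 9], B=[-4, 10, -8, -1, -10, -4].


d = |2+ 4| + |-10-10| + |5+ 8| + |7+ 1| + |-1+ 10| + |9+ 4|
  = 6 + 20 + 13 + 8 + 9 + 13
  = 69

69


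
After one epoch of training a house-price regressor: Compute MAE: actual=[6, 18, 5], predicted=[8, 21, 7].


Absolute errors: |6-8|=2, |18-21|=3, |5-7|=2
Sum = 7
MAE = 7/3 = 7/3

7/3


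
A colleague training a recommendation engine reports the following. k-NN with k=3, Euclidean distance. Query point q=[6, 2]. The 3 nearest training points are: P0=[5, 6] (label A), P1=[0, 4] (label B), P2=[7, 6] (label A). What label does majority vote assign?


d(q,P0) = 4.1231  (label A)
d(q,P1) = 6.3246  (label B)
d(q,P2) = 4.1231  (label A)
Votes: A=2, B=1
Majority → A

A


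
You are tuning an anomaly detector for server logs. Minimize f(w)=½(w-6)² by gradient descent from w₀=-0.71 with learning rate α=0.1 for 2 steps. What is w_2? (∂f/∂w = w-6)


step 1: grad = -0.71-6 = -6.71; w = -0.71 - 0.1·(-6.71) = -0.039
step 2: grad = -0.039-6 = -6.039; w = -0.039 - 0.1·(-6.039) = 0.5649

0.5649


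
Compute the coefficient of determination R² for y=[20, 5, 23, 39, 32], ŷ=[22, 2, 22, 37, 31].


ȳ = 23.8
SS_res = Σ(y-ŷ)² = 19
SS_tot = Σ(y-ȳ)² = 666.8
R² = 1 - SS_res/SS_tot = 1 - 0.0285 = 0.9715

0.9715


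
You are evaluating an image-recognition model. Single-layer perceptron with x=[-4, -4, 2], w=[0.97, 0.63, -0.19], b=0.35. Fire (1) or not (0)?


z = (-4)·(0.97) + (-4)·(0.63) + (2)·(-0.19) + 0.35
  = -6.43
step(z) = 0 (z<0)

0


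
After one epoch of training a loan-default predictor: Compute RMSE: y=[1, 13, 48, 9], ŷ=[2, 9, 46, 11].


MSE = 25/4 = 6.25
RMSE = √(25/4) = 2.5

2.5


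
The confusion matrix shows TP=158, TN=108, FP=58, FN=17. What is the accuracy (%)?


Accuracy = (TP+TN)/(TP+TN+FP+FN)
= (158+108)/(341)
= 266/341 = 78.01%

78.01%


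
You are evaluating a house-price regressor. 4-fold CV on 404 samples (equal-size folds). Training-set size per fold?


Fold size = 404/4 = 101
Training per fold = 404 - 101 = 303

303


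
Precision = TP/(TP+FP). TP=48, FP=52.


Precision = TP/(TP+FP)
= 48/(48+52)
= 48/100 = 48.0%

48.0%


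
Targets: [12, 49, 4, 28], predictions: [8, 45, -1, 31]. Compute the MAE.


Absolute errors: |12-8|=4, |49-45|=4, |4+ 1|=5, |28-31|=3
Sum = 16
MAE = 16/4 = 4

4


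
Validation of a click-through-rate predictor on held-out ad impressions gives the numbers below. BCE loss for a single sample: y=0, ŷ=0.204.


BCE = -[y·ln(p) + (1-y)·ln(1-p)]
= -0 - 1·ln(1-0.204)
= -ln(0.796) = 0.2282

0.2282


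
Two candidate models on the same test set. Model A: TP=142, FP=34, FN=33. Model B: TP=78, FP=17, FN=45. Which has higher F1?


Model A: P=142/176=0.8068, R=142/175=0.8114, F1=2PR/(P+R)=2TP/(2TP+FP+FN)=284/351=0.8091
Model B: P=78/95=0.8211, R=78/123=0.6341, F1=2PR/(P+R)=2TP/(2TP+FP+FN)=156/218=0.7156
0.8091 > 0.7156 → Model A

Model A


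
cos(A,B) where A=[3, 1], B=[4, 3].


A·B = 3·4 + 1·3 = 15
‖A‖ = √10 = 3.1623, ‖B‖ = √25 = 5
cos = 15/(√10·√25) = 15/√250 = 0.9487

0.9487


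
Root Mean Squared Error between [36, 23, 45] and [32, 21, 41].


MSE = 36/3 = 12
RMSE = √(36/3) = 3.4641

3.4641


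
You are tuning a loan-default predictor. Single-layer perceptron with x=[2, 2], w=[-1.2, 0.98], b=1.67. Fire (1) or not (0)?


z = (2)·(-1.2) + (2)·(0.98) + 1.67
  = 1.23
step(z) = 1 (z≥0)

1


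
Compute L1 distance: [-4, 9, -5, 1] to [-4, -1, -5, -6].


d = |-4+ 4| + |9+ 1| + |-5+ 5| + |1+ 6|
  = 0 + 10 + 0 + 7
  = 17

17


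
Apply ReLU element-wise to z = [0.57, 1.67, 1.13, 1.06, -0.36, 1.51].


ReLU(0.57) = max(0, 0.57) = 0.57
ReLU(1.67) = max(0, 1.67) = 1.67
ReLU(1.13) = max(0, 1.13) = 1.13
ReLU(1.06) = max(0, 1.06) = 1.06
ReLU(-0.36) = max(0, -0.36) = 0.0
ReLU(1.51) = max(0, 1.51) = 1.51
result = [0.57, 1.67, 1.13, 1.06, 0.0, 1.51]

[0.57, 1.67, 1.13, 1.06, 0.0, 1.51]


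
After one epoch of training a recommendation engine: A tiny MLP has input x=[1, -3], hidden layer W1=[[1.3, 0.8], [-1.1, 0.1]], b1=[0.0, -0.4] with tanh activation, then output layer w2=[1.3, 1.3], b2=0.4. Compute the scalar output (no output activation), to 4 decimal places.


z1[0] = (1.3)·(1) + (0.8)·(-3) + 0.0 = -1.1
z1[1] = (-1.1)·(1) + (0.1)·(-3) - 0.4 = -1.8
h = tanh(z1) = [-0.8005, -0.9468]
output = (1.3)·(-0.8005) + (1.3)·(-0.9468) + 0.4 = -1.8715

-1.8715


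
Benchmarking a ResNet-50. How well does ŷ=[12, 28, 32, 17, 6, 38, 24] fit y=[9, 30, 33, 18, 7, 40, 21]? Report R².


ȳ = 22.5714
SS_res = Σ(y-ŷ)² = 29
SS_tot = Σ(y-ȳ)² = 917.71
R² = 1 - SS_res/SS_tot = 1 - 0.0316 = 0.9684

0.9684


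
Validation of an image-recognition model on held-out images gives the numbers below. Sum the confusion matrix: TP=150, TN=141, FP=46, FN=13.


Total = TP + TN + FP + FN
= 150 + 141 + 46 + 13
= 350
(Predicted positive: 196, predicted negative: 154)

350


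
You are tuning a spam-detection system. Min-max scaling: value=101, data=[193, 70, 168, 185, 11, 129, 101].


min=11, max=193
(101-11)/(193-11) = 90/182 = 0.4945

0.4945


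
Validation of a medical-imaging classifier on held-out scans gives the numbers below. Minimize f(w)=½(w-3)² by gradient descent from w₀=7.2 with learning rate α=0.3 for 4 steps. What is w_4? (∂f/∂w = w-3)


step 1: grad = 7.2-3 = 4.2; w = 7.2 - 0.3·(4.2) = 5.94
step 2: grad = 5.94-3 = 2.94; w = 5.94 - 0.3·(2.94) = 5.058
step 3: grad = 5.058-3 = 2.058; w = 5.058 - 0.3·(2.058) = 4.4406
step 4: grad = 4.4406-3 = 1.4406; w = 4.4406 - 0.3·(1.4406) = 4.00842

4.00842


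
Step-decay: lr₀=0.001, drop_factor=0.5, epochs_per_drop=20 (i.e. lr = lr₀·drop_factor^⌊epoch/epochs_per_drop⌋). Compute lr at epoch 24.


n_drops = ⌊24/20⌋ = 1
lr = 0.001·0.5^1 = 0.001·0.5 = 0.0005

0.0005


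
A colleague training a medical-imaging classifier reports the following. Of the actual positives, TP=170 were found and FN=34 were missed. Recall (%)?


Recall = TP/(TP+FN)
= 170/(170+34)
= 170/204 = 83.33%

83.33%


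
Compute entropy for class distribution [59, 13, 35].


Probabilities: [59/107, 13/107, 35/107] ≈ [0.5514, 0.1215, 0.3271]
H = -((59/107)·log₂(59/107) + (13/107)·log₂(13/107) + (35/107)·log₂(35/107))
  = 1.3704 bits

1.3704 bits


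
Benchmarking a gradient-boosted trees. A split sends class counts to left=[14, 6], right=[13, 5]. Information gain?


Parent = [27, 11], H_parent = 0.868
H_left = 0.8813 (n=20), H_right = 0.8524 (n=18)
H_children = (20/38)·0.8813 + (18/38)·0.8524 = 0.8676
IG = 0.868 - 0.8676 = 0.0004

0.0004


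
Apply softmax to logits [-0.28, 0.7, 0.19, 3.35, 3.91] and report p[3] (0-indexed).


Exponentials: e^-0.28=0.7558, e^0.7=2.0138, e^0.19=1.2092, e^3.35=28.5027, e^3.91=49.899
Sum = 82.3805
Softmax = [0.0092, 0.0244, 0.0147, 0.346, 0.6057]
p[3] = 28.5027/82.3805 = 0.346

0.346


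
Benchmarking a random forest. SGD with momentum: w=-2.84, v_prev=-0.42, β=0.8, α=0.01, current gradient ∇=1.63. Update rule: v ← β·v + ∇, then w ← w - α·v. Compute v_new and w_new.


v_new = 0.8·-0.42 + 1.63 = -0.336 + 1.63 = 1.294
w_new = -2.84 - 0.01·1.294 = -2.84 - 0.01294 = -2.85294

v_new=1.294, w_new=-2.85294
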